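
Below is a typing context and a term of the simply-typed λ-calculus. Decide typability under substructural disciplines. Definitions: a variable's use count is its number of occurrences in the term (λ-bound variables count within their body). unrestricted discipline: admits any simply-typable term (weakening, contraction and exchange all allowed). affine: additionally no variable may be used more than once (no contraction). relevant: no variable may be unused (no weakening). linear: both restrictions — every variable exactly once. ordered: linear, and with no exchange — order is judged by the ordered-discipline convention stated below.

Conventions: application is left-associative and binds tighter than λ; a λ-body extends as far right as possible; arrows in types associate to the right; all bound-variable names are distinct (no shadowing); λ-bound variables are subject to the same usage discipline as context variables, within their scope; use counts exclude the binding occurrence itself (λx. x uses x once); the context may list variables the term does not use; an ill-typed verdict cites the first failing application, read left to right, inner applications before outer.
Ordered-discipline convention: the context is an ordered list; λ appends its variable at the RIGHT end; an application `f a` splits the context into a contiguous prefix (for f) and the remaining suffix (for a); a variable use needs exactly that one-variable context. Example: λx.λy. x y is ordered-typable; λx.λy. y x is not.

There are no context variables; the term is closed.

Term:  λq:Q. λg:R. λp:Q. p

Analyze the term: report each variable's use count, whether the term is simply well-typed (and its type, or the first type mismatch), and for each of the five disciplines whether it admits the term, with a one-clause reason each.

variable uses: q [bound]: 0×; g [bound]: 0×; p [bound]: 1×
left-to-right use order: p
typing: well-typed at Q -> R -> Q -> Q
ordered: ✗, unused: q, g — weakening required
linear: ✗, unused: q, g — weakening required
affine: ✓, none of q, g, p used more than once
relevant: ✗, unused: q, g — weakening required
unrestricted: ✓, type-checks (Q -> R -> Q -> Q) and nothing is barred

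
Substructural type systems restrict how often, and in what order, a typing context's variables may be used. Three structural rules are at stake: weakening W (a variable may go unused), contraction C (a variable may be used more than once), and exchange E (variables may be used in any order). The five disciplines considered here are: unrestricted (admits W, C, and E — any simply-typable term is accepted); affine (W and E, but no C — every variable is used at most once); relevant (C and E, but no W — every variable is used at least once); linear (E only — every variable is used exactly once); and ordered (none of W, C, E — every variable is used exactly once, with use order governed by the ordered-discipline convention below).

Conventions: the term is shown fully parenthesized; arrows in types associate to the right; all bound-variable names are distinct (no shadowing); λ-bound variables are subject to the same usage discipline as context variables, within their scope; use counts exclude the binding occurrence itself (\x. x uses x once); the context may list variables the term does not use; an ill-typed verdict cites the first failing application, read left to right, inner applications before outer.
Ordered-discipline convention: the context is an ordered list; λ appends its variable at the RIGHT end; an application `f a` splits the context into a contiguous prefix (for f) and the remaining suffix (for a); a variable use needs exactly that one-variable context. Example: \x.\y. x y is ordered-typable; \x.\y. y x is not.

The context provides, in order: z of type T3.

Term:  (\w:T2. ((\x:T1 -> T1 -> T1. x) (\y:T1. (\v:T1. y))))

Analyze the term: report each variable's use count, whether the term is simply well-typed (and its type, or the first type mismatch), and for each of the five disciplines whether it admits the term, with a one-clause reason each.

variable uses: z ×0, w (bound) ×0, x (bound) ×1, y (bound) ×1, v (bound) ×0
use order (left to right): x, y
typing: the term checks, with type T2 -> T1 -> T1 -> T1
ordered ✗ (unused: z, w, v — weakening required)
linear ✗ (unused: z, w, v — weakening required)
affine ✓ (z, w, x, y, v: no repeats, contraction unneeded)
relevant ✗ (unused: z, w, v — weakening required)
unrestricted ✓ (typability at T2 -> T1 -> T1 -> T1 is all that's needed)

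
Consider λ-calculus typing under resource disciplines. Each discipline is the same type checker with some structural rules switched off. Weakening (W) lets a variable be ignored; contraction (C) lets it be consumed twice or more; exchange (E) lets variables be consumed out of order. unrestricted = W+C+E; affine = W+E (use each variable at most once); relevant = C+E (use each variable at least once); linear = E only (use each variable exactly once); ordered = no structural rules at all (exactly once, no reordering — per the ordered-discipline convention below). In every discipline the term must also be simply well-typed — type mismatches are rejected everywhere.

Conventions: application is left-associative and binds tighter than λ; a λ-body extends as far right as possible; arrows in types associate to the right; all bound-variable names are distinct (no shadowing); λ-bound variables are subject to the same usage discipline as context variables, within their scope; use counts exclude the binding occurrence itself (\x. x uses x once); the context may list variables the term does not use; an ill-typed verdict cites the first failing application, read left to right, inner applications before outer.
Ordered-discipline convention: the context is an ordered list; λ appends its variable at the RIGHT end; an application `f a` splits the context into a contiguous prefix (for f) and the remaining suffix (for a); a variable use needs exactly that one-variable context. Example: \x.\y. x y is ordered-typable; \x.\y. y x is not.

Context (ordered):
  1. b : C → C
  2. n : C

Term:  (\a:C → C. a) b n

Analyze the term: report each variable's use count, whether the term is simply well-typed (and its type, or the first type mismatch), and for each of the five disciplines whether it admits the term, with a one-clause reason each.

usage: b=1, n=1, a (λ-bound)=1
left-to-right use order: a, b, n
typing: the term checks, with type C
ordered: ✓, single-use (b, n, a), ordered derivation ok
linear: ✓, exactly-once usage across b, n, a
affine: ✓, b, n, a: no repeats, contraction unneeded
relevant: ✓, at least one use each (b, n, a)
unrestricted: ✓, well-typed at C; no restrictions here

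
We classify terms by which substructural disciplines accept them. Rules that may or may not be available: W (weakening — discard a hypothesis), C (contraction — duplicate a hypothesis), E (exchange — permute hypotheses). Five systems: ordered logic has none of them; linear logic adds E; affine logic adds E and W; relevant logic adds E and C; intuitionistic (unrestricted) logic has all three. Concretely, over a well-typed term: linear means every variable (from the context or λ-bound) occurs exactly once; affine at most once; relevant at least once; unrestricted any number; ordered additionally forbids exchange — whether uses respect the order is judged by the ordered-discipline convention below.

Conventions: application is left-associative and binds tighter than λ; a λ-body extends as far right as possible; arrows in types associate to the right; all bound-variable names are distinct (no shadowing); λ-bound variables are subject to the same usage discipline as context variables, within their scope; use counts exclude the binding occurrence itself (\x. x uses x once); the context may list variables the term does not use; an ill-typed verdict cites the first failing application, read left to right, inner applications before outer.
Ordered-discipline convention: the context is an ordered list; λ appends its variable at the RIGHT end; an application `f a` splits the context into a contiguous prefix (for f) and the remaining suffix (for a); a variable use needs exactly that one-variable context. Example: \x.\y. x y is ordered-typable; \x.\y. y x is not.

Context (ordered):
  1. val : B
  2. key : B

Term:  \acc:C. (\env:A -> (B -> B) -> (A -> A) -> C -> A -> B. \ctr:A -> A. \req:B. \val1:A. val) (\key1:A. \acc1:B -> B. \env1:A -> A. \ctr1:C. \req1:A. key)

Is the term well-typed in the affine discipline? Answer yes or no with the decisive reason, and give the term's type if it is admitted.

yes — at most one use each (val, key, acc, env, ctr, req, val1, key1, acc1, env1, ctr1, req1); term : C -> (A -> A) -> B -> A -> B
usage: val ×1; key ×1; acc [bound] ×0; env [bound] ×0; ctr [bound] ×0; req [bound] ×0; val1 [bound] ×0; key1 [bound] ×0; acc1 [bound] ×0; env1 [bound] ×0; ctr1 [bound] ×0; req1 [bound] ×0
order of uses: val, key
typing: ✓ — C -> (A -> A) -> B -> A -> B
summary: ordered ✗; linear ✗; affine ✓; relevant ✗; unrestricted ✓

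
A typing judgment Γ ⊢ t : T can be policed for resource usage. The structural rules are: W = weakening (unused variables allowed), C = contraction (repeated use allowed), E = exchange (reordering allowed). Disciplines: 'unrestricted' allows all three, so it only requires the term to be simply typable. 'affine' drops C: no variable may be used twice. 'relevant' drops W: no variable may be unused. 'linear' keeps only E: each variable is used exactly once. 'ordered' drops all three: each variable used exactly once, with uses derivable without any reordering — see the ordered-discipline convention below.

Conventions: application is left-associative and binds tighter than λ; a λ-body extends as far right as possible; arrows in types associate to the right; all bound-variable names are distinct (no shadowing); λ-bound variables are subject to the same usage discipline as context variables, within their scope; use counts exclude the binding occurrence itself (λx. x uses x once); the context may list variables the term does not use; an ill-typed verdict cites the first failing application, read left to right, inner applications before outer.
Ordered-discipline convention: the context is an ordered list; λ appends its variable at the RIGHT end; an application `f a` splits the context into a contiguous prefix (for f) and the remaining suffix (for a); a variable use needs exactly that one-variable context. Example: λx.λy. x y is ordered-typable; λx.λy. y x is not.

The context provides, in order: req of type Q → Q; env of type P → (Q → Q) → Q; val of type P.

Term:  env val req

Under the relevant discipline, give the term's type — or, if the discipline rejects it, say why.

term : Q
variable uses: req: 1×, env: 1×, val: 1×
order of uses: env, val, req
typing: the term checks, with type Q
all disciplines: ordered ✗ · linear ✓ · affine ✓ · relevant ✓ · unrestricted ✓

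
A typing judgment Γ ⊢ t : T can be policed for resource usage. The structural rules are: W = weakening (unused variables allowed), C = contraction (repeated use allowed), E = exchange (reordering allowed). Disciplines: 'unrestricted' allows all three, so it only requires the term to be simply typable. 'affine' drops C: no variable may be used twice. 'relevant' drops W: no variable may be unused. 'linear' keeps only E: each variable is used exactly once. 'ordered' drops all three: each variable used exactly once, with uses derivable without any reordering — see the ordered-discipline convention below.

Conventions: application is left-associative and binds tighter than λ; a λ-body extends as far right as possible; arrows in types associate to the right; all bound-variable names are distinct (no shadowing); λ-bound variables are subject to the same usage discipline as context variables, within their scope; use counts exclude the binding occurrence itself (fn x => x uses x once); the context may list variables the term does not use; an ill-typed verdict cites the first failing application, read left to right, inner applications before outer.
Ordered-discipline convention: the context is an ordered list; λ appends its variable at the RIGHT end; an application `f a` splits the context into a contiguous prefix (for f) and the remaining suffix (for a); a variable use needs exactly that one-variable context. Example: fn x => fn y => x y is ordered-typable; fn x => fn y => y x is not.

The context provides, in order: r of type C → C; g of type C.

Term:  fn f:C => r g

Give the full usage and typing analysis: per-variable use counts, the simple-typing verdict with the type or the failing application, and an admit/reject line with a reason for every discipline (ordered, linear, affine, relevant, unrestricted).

variable uses: r ×1; g ×1; f (bound) ×0
use order (left to right): r, g
typing: the term checks, with type C → C
ordered: ✗, needs weakening: f unused
linear: ✗, needs weakening: f unused
affine: ✓, at most one use each (r, g, f)
relevant: ✗, needs weakening: f unused
unrestricted: ✓, well-typed at C → C; no restrictions here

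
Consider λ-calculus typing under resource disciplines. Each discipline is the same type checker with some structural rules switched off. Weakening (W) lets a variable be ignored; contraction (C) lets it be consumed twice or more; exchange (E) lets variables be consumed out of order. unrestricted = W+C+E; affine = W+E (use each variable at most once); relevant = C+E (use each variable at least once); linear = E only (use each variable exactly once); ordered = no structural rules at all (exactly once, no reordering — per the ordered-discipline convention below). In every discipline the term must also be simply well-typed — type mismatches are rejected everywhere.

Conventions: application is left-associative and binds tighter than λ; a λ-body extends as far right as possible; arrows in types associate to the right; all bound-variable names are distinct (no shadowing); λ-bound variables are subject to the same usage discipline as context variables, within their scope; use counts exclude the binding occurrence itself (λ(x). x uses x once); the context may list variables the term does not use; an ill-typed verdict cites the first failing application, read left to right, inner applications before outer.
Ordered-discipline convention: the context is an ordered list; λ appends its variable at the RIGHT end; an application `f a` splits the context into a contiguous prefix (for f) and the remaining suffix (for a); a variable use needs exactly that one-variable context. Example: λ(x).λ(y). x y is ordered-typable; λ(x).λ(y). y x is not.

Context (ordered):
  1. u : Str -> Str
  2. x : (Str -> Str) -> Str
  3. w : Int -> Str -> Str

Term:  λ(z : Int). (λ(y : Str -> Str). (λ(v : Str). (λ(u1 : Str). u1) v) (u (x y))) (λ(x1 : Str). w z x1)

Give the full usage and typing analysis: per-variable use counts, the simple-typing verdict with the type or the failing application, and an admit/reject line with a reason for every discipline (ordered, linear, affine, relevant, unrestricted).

counts: u: 1, x: 1, w: 1, z [bound]: 1, y [bound]: 1, v [bound]: 1, u1 [bound]: 1, x1 [bound]: 1
left-to-right use order: u1, v, u, x, y, w, z, x1
typing: well-typed — term : Int -> Str
ordered: ✓, single-use (u, x, w, z, y, v, u1, x1), ordered derivation ok
linear: ✓, single use per variable (u, x, w, z, y, v, u1, x1)
affine: ✓, u, x, w, z, y, v, u1, x1: no repeats, contraction unneeded
relevant: ✓, at least one use each (u, x, w, z, y, v, u1, x1)
unrestricted: ✓, simply typable at Int -> Str; W, C, E all held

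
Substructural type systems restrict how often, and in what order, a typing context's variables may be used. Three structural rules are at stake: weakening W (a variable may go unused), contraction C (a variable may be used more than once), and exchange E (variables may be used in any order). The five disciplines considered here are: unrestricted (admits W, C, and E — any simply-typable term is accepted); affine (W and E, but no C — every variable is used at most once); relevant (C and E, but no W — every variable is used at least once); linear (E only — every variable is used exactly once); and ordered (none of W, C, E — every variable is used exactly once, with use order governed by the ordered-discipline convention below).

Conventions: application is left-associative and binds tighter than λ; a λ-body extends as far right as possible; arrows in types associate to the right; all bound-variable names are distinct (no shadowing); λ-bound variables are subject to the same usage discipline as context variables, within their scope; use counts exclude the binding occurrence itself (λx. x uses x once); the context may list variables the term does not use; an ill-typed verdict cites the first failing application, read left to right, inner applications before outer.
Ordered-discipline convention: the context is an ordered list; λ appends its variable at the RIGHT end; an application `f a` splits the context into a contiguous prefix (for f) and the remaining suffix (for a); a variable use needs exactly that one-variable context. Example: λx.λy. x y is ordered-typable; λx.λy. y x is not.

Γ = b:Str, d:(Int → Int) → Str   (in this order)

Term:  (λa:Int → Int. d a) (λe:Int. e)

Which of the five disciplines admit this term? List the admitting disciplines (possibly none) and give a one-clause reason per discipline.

admitting disciplines: affine, unrestricted
counts: b ×0; d ×1; a (λ-bound) ×1; e (λ-bound) ×1
left-to-right use order: d, a, e
typing: well-typed at Str
ordered ✗ (b left unused)
linear ✗ (b left unused)
affine ✓ (b, d, a, e: no repeats, contraction unneeded)
relevant ✗ (b left unused)
unrestricted ✓ (well-typed at Str; no restrictions here)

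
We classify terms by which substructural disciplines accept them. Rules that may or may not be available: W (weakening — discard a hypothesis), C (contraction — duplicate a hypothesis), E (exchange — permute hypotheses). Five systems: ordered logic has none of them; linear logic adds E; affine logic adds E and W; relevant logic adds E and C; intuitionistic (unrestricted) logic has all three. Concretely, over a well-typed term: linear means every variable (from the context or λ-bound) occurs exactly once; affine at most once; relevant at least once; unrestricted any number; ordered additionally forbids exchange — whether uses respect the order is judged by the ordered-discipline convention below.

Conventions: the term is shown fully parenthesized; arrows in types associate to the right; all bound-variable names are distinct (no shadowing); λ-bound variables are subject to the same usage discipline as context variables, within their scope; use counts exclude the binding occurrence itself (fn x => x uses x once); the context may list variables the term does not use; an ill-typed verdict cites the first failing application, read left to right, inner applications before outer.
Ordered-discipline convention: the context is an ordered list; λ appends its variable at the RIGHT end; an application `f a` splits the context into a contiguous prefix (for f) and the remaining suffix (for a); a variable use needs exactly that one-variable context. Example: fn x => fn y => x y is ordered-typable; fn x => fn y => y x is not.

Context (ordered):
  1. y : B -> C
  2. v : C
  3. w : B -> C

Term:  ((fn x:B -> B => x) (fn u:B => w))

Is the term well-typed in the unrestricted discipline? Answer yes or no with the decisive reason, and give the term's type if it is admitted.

no — not simply typable
variable uses: y: 0; v: 0; w: 1; x (λ-bound): 1; u (λ-bound): 0
left-to-right use order: x, w
typing: ill-typed: an application expects B -> B but receives B -> B -> C
summary: ordered ✗; linear ✗; affine ✗; relevant ✗; unrestricted ✗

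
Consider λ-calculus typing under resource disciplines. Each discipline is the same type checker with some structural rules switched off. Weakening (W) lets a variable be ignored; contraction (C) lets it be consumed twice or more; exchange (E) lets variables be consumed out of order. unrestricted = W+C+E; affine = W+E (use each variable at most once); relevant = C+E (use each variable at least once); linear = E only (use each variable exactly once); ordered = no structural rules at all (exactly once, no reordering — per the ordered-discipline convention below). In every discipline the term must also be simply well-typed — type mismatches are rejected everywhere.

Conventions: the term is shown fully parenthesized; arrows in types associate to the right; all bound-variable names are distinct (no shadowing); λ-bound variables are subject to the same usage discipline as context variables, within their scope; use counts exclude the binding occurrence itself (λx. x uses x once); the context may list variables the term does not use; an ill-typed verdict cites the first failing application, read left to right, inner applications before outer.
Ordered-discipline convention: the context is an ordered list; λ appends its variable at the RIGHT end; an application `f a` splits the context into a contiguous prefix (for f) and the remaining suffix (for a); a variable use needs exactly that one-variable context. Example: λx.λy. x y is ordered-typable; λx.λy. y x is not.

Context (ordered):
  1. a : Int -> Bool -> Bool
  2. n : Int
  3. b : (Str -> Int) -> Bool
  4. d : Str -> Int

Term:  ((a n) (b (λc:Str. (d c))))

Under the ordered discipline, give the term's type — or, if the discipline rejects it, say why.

term : Bool
usage: a: 1, n: 1, b: 1, d: 1, c (λ-bound): 1
order of uses: a, n, b, d, c
typing: well-typed at Bool
summary: ordered ✓, linear ✓, affine ✓, relevant ✓, unrestricted ✓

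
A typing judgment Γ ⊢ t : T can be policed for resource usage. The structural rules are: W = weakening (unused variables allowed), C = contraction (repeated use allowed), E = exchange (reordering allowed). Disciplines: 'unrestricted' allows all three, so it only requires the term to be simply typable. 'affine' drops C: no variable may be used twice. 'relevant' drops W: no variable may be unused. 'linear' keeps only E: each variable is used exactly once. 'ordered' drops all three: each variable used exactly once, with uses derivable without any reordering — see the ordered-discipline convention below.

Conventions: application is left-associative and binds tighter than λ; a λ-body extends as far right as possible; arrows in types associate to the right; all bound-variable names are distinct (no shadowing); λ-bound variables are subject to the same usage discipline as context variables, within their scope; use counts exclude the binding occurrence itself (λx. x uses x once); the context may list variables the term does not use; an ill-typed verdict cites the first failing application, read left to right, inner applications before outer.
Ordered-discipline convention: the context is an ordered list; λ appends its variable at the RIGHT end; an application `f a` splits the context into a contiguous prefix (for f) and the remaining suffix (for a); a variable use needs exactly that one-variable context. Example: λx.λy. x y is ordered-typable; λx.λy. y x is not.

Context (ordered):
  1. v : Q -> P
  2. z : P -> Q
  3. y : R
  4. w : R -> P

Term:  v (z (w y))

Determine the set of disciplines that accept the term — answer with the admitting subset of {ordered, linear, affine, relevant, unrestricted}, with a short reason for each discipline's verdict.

admitting disciplines: linear, affine, relevant, unrestricted
use counts: v ×1, z ×1, y ×1, w ×1
uses in reading order: v, z, w, y
typing: well-typed at P
ordered ✗ (no ordered split (uses run v, z, w, y))
linear ✓ (v, z, y, w: one use apiece)
affine ✓ (none of v, z, y, w used more than once)
relevant ✓ (at least one use each (v, z, y, w))
unrestricted ✓ (simply typable at P; W, C, E all held)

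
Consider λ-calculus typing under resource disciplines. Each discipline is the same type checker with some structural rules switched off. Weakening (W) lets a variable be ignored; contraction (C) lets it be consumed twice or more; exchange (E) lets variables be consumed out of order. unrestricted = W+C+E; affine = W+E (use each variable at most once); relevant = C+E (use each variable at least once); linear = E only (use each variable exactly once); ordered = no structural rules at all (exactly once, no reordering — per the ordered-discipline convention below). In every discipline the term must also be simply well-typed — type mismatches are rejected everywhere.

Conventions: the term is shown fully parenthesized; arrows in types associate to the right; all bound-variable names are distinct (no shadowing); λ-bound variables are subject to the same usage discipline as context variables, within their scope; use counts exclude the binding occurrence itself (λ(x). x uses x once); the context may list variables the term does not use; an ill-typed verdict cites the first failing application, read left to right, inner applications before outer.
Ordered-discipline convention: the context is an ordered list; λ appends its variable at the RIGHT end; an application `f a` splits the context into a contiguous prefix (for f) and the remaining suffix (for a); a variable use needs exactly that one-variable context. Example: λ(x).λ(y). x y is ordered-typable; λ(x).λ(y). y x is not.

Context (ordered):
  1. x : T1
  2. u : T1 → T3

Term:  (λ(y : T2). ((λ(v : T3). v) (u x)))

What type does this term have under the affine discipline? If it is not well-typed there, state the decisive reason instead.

term : T2 → T3
variable uses: x ×1; u ×1; y (bound) ×0; v (bound) ×1
left-to-right use order: v, u, x
typing: well-typed — term : T2 → T3
all disciplines: ordered ✗, linear ✗, affine ✓, relevant ✗, unrestricted ✓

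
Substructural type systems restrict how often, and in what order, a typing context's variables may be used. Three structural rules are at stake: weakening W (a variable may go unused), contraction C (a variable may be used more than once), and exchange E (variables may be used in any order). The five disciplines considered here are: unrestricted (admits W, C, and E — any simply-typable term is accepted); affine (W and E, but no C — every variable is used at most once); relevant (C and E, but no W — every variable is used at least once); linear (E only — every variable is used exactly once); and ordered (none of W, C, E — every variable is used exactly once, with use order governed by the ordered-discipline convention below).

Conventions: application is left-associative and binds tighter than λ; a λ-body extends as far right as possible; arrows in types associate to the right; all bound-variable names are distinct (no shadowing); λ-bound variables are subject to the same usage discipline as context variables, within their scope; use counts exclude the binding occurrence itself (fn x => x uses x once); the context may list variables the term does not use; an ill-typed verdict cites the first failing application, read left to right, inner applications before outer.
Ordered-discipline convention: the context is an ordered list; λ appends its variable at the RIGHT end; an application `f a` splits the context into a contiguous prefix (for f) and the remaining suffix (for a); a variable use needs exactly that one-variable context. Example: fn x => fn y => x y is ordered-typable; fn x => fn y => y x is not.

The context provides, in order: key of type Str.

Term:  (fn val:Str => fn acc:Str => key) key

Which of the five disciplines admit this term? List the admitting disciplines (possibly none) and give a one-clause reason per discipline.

accepted by: unrestricted
counts: key=2; val (bound)=0; acc (bound)=0
order of uses: key, key
typing: the term checks, with type Str → Str
ordered: ✗ — repeated use of key ×2; needs weakening: val, acc unused
linear: ✗ — repeated use of key ×2; needs weakening: val, acc unused
affine: ✗ — repeated use of key ×2
relevant: ✗ — needs weakening: val, acc unused
unrestricted: ✓ — type-checks (Str → Str) and nothing is barred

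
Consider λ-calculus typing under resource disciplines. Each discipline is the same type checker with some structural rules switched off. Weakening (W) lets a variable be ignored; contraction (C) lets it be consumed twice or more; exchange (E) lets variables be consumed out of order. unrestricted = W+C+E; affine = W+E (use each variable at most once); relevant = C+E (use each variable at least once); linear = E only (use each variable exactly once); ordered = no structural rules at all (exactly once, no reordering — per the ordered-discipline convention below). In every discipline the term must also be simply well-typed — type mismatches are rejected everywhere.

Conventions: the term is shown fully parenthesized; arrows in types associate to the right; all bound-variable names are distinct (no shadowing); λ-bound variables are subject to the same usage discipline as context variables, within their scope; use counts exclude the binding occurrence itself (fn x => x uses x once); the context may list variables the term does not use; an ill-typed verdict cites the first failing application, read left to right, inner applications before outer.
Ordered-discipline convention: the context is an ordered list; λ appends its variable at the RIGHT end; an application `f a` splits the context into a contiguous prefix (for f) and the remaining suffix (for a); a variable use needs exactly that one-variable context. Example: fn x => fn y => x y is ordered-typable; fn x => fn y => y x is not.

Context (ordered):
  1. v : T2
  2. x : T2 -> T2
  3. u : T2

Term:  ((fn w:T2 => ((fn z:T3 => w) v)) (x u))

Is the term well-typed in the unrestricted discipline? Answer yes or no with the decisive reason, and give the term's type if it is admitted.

no — fails simple typing
counts: v=1; x=1; u=1; w (bound)=1; z (bound)=0
use order (left to right): w, v, x, u
typing: ill-typed: an application expects T3 but receives T2
across the five disciplines: ordered ✗; linear ✗; affine ✗; relevant ✗; unrestricted ✗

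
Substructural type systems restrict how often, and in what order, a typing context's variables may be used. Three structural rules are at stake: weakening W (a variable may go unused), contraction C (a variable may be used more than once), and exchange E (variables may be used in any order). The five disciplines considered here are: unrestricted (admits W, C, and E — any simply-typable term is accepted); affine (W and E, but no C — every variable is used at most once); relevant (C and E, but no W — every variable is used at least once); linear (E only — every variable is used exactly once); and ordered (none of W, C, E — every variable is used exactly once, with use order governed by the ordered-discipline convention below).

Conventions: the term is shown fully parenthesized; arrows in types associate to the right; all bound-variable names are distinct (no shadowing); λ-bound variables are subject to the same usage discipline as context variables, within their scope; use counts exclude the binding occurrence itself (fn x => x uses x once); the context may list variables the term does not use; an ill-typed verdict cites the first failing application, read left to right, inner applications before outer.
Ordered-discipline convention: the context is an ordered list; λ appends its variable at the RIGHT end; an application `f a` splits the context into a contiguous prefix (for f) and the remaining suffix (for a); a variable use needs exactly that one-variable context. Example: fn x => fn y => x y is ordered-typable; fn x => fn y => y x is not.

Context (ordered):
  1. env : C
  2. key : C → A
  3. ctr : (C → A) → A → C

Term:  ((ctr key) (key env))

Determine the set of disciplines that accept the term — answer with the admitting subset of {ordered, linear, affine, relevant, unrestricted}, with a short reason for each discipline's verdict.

admitted in: relevant, unrestricted
variable uses: env: 1; key: 2; ctr: 1
uses in reading order: ctr, key, key, env
typing: ✓ — C
ordered: ✗ — key ×2 used more than once (contraction)
linear: ✗ — key ×2 used more than once (contraction)
affine: ✗ — key ×2 used more than once (contraction)
relevant: ✓ — every one of env, key, ctr appears
unrestricted: ✓ — well-typed at C; no restrictions here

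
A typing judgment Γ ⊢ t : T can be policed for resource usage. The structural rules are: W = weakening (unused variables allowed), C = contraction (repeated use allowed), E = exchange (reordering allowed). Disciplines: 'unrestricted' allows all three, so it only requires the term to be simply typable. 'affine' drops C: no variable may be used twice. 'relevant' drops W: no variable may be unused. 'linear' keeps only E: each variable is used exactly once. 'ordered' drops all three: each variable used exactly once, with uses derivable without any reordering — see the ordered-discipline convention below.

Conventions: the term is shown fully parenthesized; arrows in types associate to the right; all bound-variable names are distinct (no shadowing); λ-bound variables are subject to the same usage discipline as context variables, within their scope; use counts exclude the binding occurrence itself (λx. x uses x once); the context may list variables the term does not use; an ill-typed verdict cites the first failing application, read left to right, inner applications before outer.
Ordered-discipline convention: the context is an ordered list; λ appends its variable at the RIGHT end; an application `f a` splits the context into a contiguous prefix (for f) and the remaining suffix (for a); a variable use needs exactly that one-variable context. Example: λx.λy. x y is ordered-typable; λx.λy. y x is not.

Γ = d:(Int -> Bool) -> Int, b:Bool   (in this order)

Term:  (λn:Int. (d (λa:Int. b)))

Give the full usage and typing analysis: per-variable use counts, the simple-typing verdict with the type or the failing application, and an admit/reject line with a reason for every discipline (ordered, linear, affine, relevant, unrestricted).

counts: d ×1, b ×1, n [bound] ×0, a [bound] ×0
left-to-right use order: d, b
typing: well-typed at Int -> Int
ordered ✗ (needs weakening: n, a unused)
linear ✗ (needs weakening: n, a unused)
affine ✓ (no duplicate uses among d, b, n, a)
relevant ✗ (needs weakening: n, a unused)
unrestricted ✓ (type-checks (Int -> Int) and nothing is barred)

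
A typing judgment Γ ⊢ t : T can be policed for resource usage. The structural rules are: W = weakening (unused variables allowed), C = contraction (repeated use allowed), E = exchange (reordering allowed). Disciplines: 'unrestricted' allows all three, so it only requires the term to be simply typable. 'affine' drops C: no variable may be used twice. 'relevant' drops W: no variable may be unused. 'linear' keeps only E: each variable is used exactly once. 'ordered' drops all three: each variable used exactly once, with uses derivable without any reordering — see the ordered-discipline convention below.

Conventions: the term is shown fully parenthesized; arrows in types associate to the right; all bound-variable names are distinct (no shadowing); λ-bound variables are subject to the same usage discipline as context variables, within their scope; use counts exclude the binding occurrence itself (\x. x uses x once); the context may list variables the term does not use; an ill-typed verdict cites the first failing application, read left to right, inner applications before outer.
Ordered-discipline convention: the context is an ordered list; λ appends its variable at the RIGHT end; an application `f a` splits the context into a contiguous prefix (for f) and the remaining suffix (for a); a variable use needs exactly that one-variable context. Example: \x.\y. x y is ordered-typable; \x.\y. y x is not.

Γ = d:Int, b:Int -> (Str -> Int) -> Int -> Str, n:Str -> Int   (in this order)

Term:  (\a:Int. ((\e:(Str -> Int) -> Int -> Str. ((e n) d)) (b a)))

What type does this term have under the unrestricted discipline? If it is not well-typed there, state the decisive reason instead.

term : Int -> Str
usage: d=1, b=1, n=1, a (λ-bound)=1, e (λ-bound)=1
left-to-right use order: e, n, d, b, a
typing: well-typed at Int -> Str
all disciplines: ordered ✗ · linear ✓ · affine ✓ · relevant ✓ · unrestricted ✓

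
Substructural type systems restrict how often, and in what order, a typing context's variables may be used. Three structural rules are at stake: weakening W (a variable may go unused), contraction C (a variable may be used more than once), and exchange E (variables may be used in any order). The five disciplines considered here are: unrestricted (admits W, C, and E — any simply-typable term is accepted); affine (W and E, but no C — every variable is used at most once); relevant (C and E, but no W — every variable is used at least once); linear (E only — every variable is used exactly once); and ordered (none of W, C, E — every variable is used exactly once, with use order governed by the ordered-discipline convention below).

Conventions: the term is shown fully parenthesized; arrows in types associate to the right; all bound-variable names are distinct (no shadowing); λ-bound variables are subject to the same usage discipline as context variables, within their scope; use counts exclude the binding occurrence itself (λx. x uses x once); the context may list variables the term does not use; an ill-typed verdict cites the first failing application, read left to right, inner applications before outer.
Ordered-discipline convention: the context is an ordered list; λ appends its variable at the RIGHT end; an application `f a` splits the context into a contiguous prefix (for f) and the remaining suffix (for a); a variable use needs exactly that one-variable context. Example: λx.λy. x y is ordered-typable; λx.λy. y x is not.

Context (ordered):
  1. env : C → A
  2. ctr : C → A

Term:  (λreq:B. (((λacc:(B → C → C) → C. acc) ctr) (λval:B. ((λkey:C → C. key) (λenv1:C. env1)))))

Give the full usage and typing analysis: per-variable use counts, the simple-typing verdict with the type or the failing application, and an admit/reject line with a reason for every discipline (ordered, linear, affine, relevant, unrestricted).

use counts: env: 0; ctr: 1; req (bound): 0; acc (bound): 1; val (bound): 0; key (bound): 1; env1 (bound): 1
uses in reading order: acc, ctr, key, env1
typing: ill-typed: argument of type C → A where (B → C → C) → C is required
ordered ✗ (fails simple typing)
linear ✗ (a type mismatch blocks all five)
affine ✗ (the type mismatch rejects it)
relevant ✗ (not simply typable)
unrestricted ✗ (fails simple typing)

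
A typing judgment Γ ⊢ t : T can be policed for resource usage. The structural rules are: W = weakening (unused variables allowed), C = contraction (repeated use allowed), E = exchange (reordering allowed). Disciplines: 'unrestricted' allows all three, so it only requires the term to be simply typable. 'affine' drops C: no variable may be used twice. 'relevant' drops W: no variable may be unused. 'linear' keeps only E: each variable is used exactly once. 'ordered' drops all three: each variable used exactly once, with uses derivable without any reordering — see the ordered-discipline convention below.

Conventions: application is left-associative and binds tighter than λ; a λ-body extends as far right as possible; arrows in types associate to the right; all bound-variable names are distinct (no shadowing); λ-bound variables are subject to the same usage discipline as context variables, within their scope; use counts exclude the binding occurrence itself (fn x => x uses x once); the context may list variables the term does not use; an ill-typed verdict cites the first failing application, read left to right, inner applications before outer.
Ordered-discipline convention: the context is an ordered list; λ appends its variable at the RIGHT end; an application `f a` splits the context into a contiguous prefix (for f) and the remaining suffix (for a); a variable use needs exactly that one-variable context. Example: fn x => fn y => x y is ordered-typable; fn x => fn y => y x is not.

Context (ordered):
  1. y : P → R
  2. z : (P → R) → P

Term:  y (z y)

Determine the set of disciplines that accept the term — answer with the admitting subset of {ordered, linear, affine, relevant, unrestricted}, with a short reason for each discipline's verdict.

admitted in: relevant, unrestricted
usage: y=2, z=1
use order (left to right): y, z, y
typing: the term checks, with type R
ordered: ✗ — repeated use of y ×2
linear: ✗ — repeated use of y ×2
affine: ✗ — repeated use of y ×2
relevant: ✓ — none of y, z goes unused
unrestricted: ✓ — simply typable at R; W, C, E all held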